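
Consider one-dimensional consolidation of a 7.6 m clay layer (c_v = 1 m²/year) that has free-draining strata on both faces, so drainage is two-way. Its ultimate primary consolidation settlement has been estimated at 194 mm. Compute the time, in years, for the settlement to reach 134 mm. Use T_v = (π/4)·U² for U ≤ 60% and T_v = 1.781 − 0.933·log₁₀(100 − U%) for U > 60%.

t ≈ 5.64 years

Drainage path length: H_d = H/2 = 3.8 m (double drainage).
U = S(t)/S_ult = 134/194 = 0.6907.
U > 60%: T_v = 1.781 − 0.933·log₁₀(100 − 69.072) = 0.3905.
t = T_v·H_d²/c_v = 0.3905×3.8²/1 = 5.639 years.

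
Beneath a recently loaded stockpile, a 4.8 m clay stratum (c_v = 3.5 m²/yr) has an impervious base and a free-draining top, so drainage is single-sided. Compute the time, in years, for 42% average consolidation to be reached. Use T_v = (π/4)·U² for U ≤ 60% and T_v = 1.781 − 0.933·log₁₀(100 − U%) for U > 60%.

t ≈ 0.912 years

Drainage path length: H_d = H = 4.8 m (single drainage).
U ≤ 60%: T_v = (π/4)·U² = (π/4)×0.42² = 0.13854.
t = T_v·H_d²/c_v = 0.13854×4.8²/3.5 = 0.912 years.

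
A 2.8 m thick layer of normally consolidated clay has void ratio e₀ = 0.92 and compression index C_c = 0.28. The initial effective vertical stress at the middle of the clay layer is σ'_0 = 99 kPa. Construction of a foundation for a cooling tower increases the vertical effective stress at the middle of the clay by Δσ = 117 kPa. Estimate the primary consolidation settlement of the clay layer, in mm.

Final effective stress: σ'_f = σ'_0 + Δσ = 99 + 117 = 216 kPa.
Normally consolidated clay, so the full stress increment lies on the virgin compression line:
S_c = C_c·H/(1+e₀)·log₁₀(σ'_f/σ'_0) = 0.28×2.8/(1+0.92)×log₁₀(216/99)
    = 0.40833 × 0.33882 = 0.1384 m

S_c ≈ 138 mm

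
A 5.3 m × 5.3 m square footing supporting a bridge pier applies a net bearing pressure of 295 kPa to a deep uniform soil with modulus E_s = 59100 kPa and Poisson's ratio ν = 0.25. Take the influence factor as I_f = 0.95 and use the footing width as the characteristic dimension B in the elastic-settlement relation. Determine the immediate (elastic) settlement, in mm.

S_e ≈ 23.6 mm

Immediate (elastic) settlement: S_e = q·B·(1−ν²)/E_s · I_f.
S_e = 295 × 5.3 × (1 − 0.25²) / 59100 × 0.95
    = 295 × 5.3 × 0.9375 / 59100 × 0.95
    = 0.02356 m = 23.56 mm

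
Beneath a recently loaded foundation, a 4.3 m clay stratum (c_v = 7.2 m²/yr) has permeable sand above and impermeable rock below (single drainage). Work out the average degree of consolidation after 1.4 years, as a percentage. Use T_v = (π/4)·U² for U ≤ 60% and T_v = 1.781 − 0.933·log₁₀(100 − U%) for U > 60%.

U ≈ 78.9 %

Drainage path length: H_d = H = 4.3 m (single drainage).
T_v = c_v·t/H_d² = 7.2×1.4/4.3² = 0.54516.
T_v = 0.54516 corresponds to the U > 60% branch:
U = 1 − 10^((1.781 − T_v)/0.933)/100 = 0.7889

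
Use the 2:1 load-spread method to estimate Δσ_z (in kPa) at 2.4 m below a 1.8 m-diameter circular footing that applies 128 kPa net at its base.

Δσ_z ≈ 23.5 kPa

By the 2:1 method the load spreads at 1 horizontal : 2 vertical, so at depth z the loaded area has grown by z in each plan dimension:
Δσ ≈ qD²/(D+z)² = 128×1.8²/(1.8+2.4)² = 23.51 kPa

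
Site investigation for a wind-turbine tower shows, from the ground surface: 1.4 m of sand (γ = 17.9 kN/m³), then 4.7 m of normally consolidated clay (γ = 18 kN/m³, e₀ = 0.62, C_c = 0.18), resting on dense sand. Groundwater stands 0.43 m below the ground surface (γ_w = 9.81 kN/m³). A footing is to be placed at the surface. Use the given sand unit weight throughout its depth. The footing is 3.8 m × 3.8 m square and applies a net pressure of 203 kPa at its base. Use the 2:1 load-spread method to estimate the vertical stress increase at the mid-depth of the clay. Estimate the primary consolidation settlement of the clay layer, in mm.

Mid-depth of clay below the ground surface: z = 1.4 + 4.7/2 = 3.75 m.
Total vertical stress at mid-clay: σ_v = 17.9×1.4 + 18×2.35 = 67.36 kPa.
Pore pressure: u = 9.81×(3.75 − 0.43) = 32.569 kPa.
Initial effective stress: σ'_0 = σ_v − u = 67.36 − 32.569 = 34.791 kPa.
Stress increase at mid-clay by the 2:1 spreading method:
Δσ = qBL/((B+z)(L+z)) = 203×3.8×3.8/((3.8+3.75)(3.8+3.75)) = 51.424 kPa
Final effective stress: σ'_f = σ'_0 + Δσ = 34.791 + 51.424 = 86.215 kPa.
Normally consolidated clay, so the full stress increment lies on the virgin compression line:
S_c = C_c·H/(1+e₀)·log₁₀(σ'_f/σ'_0) = 0.18×4.7/(1+0.62)×log₁₀(86.215/34.791)
    = 0.52222 × 0.39412 = 0.2058 m

S_c ≈ 206 mm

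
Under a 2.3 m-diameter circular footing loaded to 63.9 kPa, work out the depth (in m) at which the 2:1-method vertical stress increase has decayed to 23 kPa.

2:1 spreading — at depth z the loaded area has grown by z in each plan dimension:
qD²/(D+z)² = Δσ_z ⇒ z = D(√(q/Δσ_z) − 1) = 2.3×(√(63.9/23) − 1) = 1.534 m

z ≈ 1.53 m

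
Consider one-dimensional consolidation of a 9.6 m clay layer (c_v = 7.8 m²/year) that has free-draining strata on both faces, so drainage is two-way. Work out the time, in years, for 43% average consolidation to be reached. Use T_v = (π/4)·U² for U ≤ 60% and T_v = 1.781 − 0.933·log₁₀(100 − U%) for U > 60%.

t ≈ 0.429 years

Drainage path length: H_d = H/2 = 4.8 m (double drainage).
U ≤ 60%: T_v = (π/4)·U² = (π/4)×0.43² = 0.14522.
t = T_v·H_d²/c_v = 0.14522×4.8²/7.8 = 0.429 years.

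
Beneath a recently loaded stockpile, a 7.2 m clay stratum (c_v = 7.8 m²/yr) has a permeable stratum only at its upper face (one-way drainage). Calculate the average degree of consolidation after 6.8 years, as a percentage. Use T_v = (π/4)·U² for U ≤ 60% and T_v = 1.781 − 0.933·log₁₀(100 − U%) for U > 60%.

U ≈ 93.5 %

Drainage path length: H_d = H = 7.2 m (single drainage).
T_v = c_v·t/H_d² = 7.8×6.8/7.2² = 1.0231.
T_v = 1.0231 corresponds to the U > 60% branch:
U = 1 − 10^((1.781 − T_v)/0.933)/100 = 0.9351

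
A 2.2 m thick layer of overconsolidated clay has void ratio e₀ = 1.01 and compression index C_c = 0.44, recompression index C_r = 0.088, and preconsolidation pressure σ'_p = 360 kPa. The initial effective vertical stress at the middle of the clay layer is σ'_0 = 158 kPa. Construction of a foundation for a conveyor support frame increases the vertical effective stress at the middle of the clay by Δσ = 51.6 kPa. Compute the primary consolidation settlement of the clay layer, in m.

Final effective stress: σ'_f = 158 + 51.6 = 209.6 kPa.
σ'_f = 209.6 ≤ σ'_p = 360 kPa, so the clay remains overconsolidated and only the recompression index applies:
S_c = C_r·H/(1+e₀)·log₁₀(σ'_f/σ'_0) = 0.088×2.2/2.01×log₁₀(209.6/158)
    = 0.096316 × 0.12273 = 0.01182 m

S_c ≈ 0.0118 m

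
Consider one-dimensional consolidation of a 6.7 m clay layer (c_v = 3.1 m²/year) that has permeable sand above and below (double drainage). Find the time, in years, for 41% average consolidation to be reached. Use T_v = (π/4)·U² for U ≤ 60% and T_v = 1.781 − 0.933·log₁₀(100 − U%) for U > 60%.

t ≈ 0.478 years

Drainage path length: H_d = H/2 = 3.35 m (double drainage).
U ≤ 60%: T_v = (π/4)·U² = (π/4)×0.41² = 0.13203.
t = T_v·H_d²/c_v = 0.13203×3.35²/3.1 = 0.478 years.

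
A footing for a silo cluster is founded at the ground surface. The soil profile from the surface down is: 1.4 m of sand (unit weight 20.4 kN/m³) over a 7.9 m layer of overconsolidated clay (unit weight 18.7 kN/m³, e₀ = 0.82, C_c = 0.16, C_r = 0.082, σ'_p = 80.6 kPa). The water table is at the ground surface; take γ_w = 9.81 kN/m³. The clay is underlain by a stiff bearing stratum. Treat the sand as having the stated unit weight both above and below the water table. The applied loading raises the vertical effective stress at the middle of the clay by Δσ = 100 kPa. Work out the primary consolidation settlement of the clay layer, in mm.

S_c ≈ 261 mm

Mid-depth of clay below the ground surface: z = 1.4 + 7.9/2 = 5.35 m.
Total vertical stress at mid-clay: σ_v = 20.4×1.4 + 18.7×3.95 = 102.42 kPa.
Pore pressure: u = 9.81×(5.35 − 0) = 52.483 kPa.
Initial effective stress: σ'_0 = σ_v − u = 102.42 − 52.483 = 49.937 kPa.
Final effective stress: σ'_f = 49.937 + 100 = 149.94 kPa.
σ'_f = 149.94 > σ'_p = 80.6 kPa, so the stress path crosses the preconsolidation pressure — recompression up to σ'_p, then virgin compression beyond:
S_c = H/(1+e₀)·[C_r·log₁₀(σ'_p/σ'_0) + C_c·log₁₀(σ'_f/σ'_p)]
    = 7.9/1.82 × [0.082×log₁₀(80.6/49.937) + 0.16×log₁₀(149.94/80.6)]
    = 4.3407 × [0.017049 + 0.043133] = 0.2612 m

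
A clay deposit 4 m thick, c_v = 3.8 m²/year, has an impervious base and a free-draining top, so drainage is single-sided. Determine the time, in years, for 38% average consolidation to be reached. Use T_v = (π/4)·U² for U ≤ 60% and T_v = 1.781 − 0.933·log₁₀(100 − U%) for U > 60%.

Drainage path length: H_d = H = 4 m (single drainage).
U ≤ 60%: T_v = (π/4)·U² = (π/4)×0.38² = 0.11341.
t = T_v·H_d²/c_v = 0.11341×4²/3.8 = 0.4775 years.

t ≈ 0.478 years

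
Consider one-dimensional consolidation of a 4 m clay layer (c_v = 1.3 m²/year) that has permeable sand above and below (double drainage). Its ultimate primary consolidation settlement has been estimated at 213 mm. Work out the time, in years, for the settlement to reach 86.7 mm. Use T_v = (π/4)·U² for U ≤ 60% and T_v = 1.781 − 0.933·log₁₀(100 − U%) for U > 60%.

t ≈ 0.4 years

Drainage path length: H_d = H/2 = 2 m (double drainage).
U = S(t)/S_ult = 86.7/213 = 0.407.
U ≤ 60%: T_v = (π/4)·U² = (π/4)×0.40704² = 0.13013.
t = T_v·H_d²/c_v = 0.13013×2²/1.3 = 0.4004 years.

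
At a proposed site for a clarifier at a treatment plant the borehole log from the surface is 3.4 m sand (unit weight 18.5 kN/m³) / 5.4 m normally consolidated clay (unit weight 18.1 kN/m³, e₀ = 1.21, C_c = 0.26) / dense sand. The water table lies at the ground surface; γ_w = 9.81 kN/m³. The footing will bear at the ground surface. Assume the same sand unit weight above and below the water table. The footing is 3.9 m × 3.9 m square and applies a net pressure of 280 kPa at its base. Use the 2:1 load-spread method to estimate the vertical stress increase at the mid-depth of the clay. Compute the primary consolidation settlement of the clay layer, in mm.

S_c ≈ 165 mm

Mid-depth of clay below the ground surface: z = 3.4 + 5.4/2 = 6.1 m.
Total vertical stress at mid-clay: σ_v = 18.5×3.4 + 18.1×2.7 = 111.77 kPa.
Pore pressure: u = 9.81×(6.1 − 0) = 59.841 kPa.
Initial effective stress: σ'_0 = σ_v − u = 111.77 − 59.841 = 51.929 kPa.
Stress increase at mid-clay by the 2:1 spreading method:
Δσ = qBL/((B+z)(L+z)) = 280×3.9×3.9/((3.9+6.1)(3.9+6.1)) = 42.588 kPa
Final effective stress: σ'_f = σ'_0 + Δσ = 51.929 + 42.588 = 94.517 kPa.
Normally consolidated clay, so the full stress increment lies on the virgin compression line:
S_c = C_c·H/(1+e₀)·log₁₀(σ'_f/σ'_0) = 0.26×5.4/(1+1.21)×log₁₀(94.517/51.929)
    = 0.63529 × 0.2601 = 0.1652 m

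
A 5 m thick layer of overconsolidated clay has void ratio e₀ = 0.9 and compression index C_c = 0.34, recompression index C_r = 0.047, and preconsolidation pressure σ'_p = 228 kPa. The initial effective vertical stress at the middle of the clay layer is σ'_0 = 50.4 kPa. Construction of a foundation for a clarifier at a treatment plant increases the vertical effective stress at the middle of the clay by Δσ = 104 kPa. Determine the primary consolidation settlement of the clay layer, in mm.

Final effective stress: σ'_f = 50.4 + 104 = 154.4 kPa.
σ'_f = 154.4 ≤ σ'_p = 228 kPa, so the clay remains overconsolidated and only the recompression index applies:
S_c = C_r·H/(1+e₀)·log₁₀(σ'_f/σ'_0) = 0.047×5/1.9×log₁₀(154.4/50.4)
    = 0.12369 × 0.48622 = 0.06014 m

S_c ≈ 60.1 mm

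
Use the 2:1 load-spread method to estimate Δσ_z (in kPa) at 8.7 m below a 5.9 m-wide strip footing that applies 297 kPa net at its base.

By the 2:1 method the load spreads at 1 horizontal : 2 vertical, so at depth z the loaded area has grown by z in each plan dimension:
Δσ = qB/(B+z) = 297×5.9/(5.9+8.7) = 120.02 kPa

Δσ_z ≈ 120 kPa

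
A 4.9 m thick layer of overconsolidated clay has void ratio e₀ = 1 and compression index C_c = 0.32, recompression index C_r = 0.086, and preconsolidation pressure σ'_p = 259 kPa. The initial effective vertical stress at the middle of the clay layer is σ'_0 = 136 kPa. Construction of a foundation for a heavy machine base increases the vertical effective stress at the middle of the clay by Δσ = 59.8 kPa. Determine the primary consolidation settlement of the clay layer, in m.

Final effective stress: σ'_f = 136 + 59.8 = 195.8 kPa.
σ'_f = 195.8 ≤ σ'_p = 259 kPa, so the clay remains overconsolidated and only the recompression index applies:
S_c = C_r·H/(1+e₀)·log₁₀(σ'_f/σ'_0) = 0.086×4.9/2×log₁₀(195.8/136)
    = 0.2107 × 0.15827 = 0.03335 m

S_c ≈ 0.0333 m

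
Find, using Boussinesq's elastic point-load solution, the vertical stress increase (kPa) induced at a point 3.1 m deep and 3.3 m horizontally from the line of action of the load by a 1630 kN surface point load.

Boussinesq vertical stress below a point load on an elastic half-space:
Δσ_z = 3P/(2πz²) · [1 + (r/z)²]^(−5/2)
r/z = 3.3/3.1 = 1.0645; [1+(r/z)²]^(−5/2) = 0.15046.
Δσ_z = 3×1630/(2π×3.1²) × 0.15046 = 80.985 × 0.15046 = 12.19 kPa

Δσ_z ≈ 12.2 kPa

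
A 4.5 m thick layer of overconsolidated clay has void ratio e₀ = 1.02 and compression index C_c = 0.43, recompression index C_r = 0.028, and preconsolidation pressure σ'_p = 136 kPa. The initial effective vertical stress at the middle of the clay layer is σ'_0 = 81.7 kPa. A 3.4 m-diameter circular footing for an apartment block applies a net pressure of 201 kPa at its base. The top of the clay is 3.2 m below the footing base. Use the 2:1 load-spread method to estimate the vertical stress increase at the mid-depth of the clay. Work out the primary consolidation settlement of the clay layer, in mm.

S_c ≈ 8.39 mm

Mid-depth of clay below the footing base: z = 3.2 + 4.5/2 = 5.45 m.
Stress increase at mid-clay by the 2:1 spreading method:
Δσ ≈ qD²/(D+z)² = 201×3.4²/(3.4+5.45)² = 29.667 kPa
Final effective stress: σ'_f = 81.7 + 29.667 = 111.37 kPa.
σ'_f = 111.37 ≤ σ'_p = 136 kPa, so the clay remains overconsolidated and only the recompression index applies:
S_c = C_r·H/(1+e₀)·log₁₀(σ'_f/σ'_0) = 0.028×4.5/2.02×log₁₀(111.37/81.7)
    = 0.062376 × 0.13455 = 0.008393 m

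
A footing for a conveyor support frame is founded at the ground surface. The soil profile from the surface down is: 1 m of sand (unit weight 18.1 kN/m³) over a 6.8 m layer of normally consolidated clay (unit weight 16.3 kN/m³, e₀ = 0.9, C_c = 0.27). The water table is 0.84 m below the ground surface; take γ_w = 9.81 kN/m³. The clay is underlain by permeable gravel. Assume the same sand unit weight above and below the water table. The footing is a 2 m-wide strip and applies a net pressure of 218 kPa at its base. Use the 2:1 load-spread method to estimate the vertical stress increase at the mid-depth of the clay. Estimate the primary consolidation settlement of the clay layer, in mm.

S_c ≈ 427 mm

Mid-depth of clay below the ground surface: z = 1 + 6.8/2 = 4.4 m.
Total vertical stress at mid-clay: σ_v = 18.1×1 + 16.3×3.4 = 73.52 kPa.
Pore pressure: u = 9.81×(4.4 − 0.84) = 34.924 kPa.
Initial effective stress: σ'_0 = σ_v − u = 73.52 − 34.924 = 38.596 kPa.
Stress increase at mid-clay by the 2:1 spreading method:
Δσ = qB/(B+z) = 218×2/(2+4.4) = 68.125 kPa
Final effective stress: σ'_f = σ'_0 + Δσ = 38.596 + 68.125 = 106.72 kPa.
Normally consolidated clay, so the full stress increment lies on the virgin compression line:
S_c = C_c·H/(1+e₀)·log₁₀(σ'_f/σ'_0) = 0.27×6.8/(1+0.9)×log₁₀(106.72/38.596)
    = 0.96632 × 0.4417 = 0.4268 m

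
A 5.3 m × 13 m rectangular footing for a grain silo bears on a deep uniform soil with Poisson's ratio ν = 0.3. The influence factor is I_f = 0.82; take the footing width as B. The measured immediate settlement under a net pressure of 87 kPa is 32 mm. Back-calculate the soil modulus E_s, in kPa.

S_e = q·B·(1−ν²)/E_s · I_f  ⇒  E_s = q·B·(1−ν²)·I_f / S_e.
E_s = 87 × 5.3 × 0.91 × 0.82 / 0.032 = 10750 kPa

E_s ≈ 10800 kPa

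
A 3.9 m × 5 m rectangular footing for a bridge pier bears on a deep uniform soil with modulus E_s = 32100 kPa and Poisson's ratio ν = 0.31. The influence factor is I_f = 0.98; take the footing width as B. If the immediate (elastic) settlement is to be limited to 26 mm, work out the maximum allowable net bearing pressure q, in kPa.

q ≈ 242 kPa

S_e = q·B·(1−ν²)/E_s · I_f  ⇒  q = S_e·E_s / (B·(1−ν²)·I_f).
q = 0.026 × 32100 / (3.9 × 0.9039 × 0.98) = 241.6 kPa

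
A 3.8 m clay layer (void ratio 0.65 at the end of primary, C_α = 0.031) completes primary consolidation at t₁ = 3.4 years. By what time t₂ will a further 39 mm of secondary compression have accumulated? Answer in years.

S_s = C_α·H/(1+e_p)·log₁₀(t₂/t₁) ⇒ log₁₀(t₂/t₁) = S_s·(1+e_p)/(C_α·H).
log₁₀(t₂/t₁) = 0.039 × (1+0.65) / (0.031×3.8) = 0.5463
t₂ = t₁ × 10^0.5463 = 3.4 × 3.518 = 11.96 years

t₂ ≈ 12 years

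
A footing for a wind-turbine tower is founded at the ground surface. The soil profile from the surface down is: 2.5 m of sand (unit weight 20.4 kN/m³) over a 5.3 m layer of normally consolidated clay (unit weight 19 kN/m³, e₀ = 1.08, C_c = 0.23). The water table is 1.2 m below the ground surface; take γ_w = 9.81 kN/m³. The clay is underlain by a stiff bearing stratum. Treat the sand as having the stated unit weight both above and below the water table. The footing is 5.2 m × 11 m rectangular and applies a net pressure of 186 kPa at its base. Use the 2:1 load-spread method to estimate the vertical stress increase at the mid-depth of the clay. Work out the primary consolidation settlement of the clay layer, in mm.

Mid-depth of clay below the ground surface: z = 2.5 + 5.3/2 = 5.15 m.
Total vertical stress at mid-clay: σ_v = 20.4×2.5 + 19×2.65 = 101.35 kPa.
Pore pressure: u = 9.81×(5.15 − 1.2) = 38.75 kPa.
Initial effective stress: σ'_0 = σ_v − u = 101.35 − 38.75 = 62.6 kPa.
Stress increase at mid-clay by the 2:1 spreading method:
Δσ = qBL/((B+z)(L+z)) = 186×5.2×11/((5.2+5.15)(11+5.15)) = 63.65 kPa
Final effective stress: σ'_f = σ'_0 + Δσ = 62.6 + 63.65 = 126.25 kPa.
Normally consolidated clay, so the full stress increment lies on the virgin compression line:
S_c = C_c·H/(1+e₀)·log₁₀(σ'_f/σ'_0) = 0.23×5.3/(1+1.08)×log₁₀(126.25/62.6)
    = 0.58606 × 0.30466 = 0.1785 m

S_c ≈ 179 mm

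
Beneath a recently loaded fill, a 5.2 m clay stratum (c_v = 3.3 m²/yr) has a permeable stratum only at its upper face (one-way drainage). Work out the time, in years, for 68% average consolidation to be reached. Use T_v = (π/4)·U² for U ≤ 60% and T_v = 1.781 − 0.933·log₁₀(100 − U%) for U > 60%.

t ≈ 3.09 years

Drainage path length: H_d = H = 5.2 m (single drainage).
U > 60%: T_v = 1.781 − 0.933·log₁₀(100 − 68) = 0.3767.
t = T_v·H_d²/c_v = 0.3767×5.2²/3.3 = 3.087 years.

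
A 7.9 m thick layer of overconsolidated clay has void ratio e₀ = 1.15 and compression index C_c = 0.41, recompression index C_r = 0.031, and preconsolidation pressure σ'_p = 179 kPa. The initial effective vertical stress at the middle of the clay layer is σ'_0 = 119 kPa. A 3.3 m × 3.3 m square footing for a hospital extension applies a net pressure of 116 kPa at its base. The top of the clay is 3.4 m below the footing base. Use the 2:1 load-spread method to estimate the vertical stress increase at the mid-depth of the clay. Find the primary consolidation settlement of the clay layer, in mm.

S_c ≈ 4.43 mm

Mid-depth of clay below the footing base: z = 3.4 + 7.9/2 = 7.35 m.
Stress increase at mid-clay by the 2:1 spreading method:
Δσ = qBL/((B+z)(L+z)) = 116×3.3×3.3/((3.3+7.35)(3.3+7.35)) = 11.137 kPa
Final effective stress: σ'_f = 119 + 11.137 = 130.14 kPa.
σ'_f = 130.14 ≤ σ'_p = 179 kPa, so the clay remains overconsolidated and only the recompression index applies:
S_c = C_r·H/(1+e₀)·log₁₀(σ'_f/σ'_0) = 0.031×7.9/2.15×log₁₀(130.14/119)
    = 0.11391 × 0.038864 = 0.004427 m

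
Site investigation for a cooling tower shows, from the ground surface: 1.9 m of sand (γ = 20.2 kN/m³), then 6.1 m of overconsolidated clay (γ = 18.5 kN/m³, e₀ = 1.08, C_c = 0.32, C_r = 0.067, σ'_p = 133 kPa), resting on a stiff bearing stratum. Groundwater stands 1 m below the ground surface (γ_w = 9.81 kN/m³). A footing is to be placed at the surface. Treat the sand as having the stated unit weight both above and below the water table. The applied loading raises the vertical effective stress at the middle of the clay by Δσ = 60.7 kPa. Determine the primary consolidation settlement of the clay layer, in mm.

Mid-depth of clay below the ground surface: z = 1.9 + 6.1/2 = 4.95 m.
Total vertical stress at mid-clay: σ_v = 20.2×1.9 + 18.5×3.05 = 94.805 kPa.
Pore pressure: u = 9.81×(4.95 − 1) = 38.75 kPa.
Initial effective stress: σ'_0 = σ_v − u = 94.805 − 38.75 = 56.055 kPa.
Final effective stress: σ'_f = 56.055 + 60.7 = 116.75 kPa.
σ'_f = 116.75 ≤ σ'_p = 133 kPa, so the clay remains overconsolidated and only the recompression index applies:
S_c = C_r·H/(1+e₀)·log₁₀(σ'_f/σ'_0) = 0.067×6.1/2.08×log₁₀(116.75/56.055)
    = 0.19649 × 0.31864 = 0.06261 m

S_c ≈ 62.6 mm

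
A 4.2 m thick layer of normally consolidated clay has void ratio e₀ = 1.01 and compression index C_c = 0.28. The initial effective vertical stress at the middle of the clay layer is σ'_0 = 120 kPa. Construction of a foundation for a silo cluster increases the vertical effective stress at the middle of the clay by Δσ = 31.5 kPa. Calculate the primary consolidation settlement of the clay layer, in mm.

Final effective stress: σ'_f = σ'_0 + Δσ = 120 + 31.5 = 151.5 kPa.
Normally consolidated clay, so the full stress increment lies on the virgin compression line:
S_c = C_c·H/(1+e₀)·log₁₀(σ'_f/σ'_0) = 0.28×4.2/(1+1.01)×log₁₀(151.5/120)
    = 0.58507 × 0.10123 = 0.05923 m

S_c ≈ 59.2 mm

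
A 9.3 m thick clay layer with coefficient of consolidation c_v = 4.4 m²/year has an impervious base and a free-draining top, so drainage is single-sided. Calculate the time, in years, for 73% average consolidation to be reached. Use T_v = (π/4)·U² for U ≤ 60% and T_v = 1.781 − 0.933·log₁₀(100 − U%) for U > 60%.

t ≈ 8.76 years

Drainage path length: H_d = H = 9.3 m (single drainage).
U > 60%: T_v = 1.781 − 0.933·log₁₀(100 − 73) = 0.44554.
t = T_v·H_d²/c_v = 0.44554×9.3²/4.4 = 8.758 years.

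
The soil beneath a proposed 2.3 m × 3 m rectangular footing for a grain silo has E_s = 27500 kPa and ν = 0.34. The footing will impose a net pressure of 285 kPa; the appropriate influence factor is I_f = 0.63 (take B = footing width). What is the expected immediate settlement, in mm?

S_e ≈ 13.3 mm

Immediate (elastic) settlement: S_e = q·B·(1−ν²)/E_s · I_f.
S_e = 285 × 2.3 × (1 − 0.34²) / 27500 × 0.63
    = 285 × 2.3 × 0.8844 / 27500 × 0.63
    = 0.01328 m = 13.28 mm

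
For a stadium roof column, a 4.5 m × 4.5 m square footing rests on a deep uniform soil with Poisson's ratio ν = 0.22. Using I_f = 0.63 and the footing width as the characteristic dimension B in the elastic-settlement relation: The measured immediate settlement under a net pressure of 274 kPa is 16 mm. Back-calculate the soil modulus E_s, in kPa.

S_e = q·B·(1−ν²)/E_s · I_f  ⇒  E_s = q·B·(1−ν²)·I_f / S_e.
E_s = 274 × 4.5 × 0.9516 × 0.63 / 0.016 = 46200 kPa

E_s ≈ 46200 kPa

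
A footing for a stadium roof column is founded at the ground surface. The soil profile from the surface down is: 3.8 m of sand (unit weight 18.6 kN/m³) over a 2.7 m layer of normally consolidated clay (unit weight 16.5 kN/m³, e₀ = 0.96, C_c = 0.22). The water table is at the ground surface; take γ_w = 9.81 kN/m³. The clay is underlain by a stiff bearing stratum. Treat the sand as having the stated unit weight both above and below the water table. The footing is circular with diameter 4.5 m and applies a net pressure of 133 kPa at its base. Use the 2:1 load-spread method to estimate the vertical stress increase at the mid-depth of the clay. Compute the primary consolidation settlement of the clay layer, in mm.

Mid-depth of clay below the ground surface: z = 3.8 + 2.7/2 = 5.15 m.
Total vertical stress at mid-clay: σ_v = 18.6×3.8 + 16.5×1.35 = 92.955 kPa.
Pore pressure: u = 9.81×(5.15 − 0) = 50.522 kPa.
Initial effective stress: σ'_0 = σ_v − u = 92.955 − 50.522 = 42.433 kPa.
Stress increase at mid-clay by the 2:1 spreading method:
Δσ ≈ qD²/(D+z)² = 133×4.5²/(4.5+5.15)² = 28.922 kPa
Final effective stress: σ'_f = σ'_0 + Δσ = 42.433 + 28.922 = 71.355 kPa.
Normally consolidated clay, so the full stress increment lies on the virgin compression line:
S_c = C_c·H/(1+e₀)·log₁₀(σ'_f/σ'_0) = 0.22×2.7/(1+0.96)×log₁₀(71.355/42.433)
    = 0.30306 × 0.22572 = 0.06841 m

S_c ≈ 68.4 mm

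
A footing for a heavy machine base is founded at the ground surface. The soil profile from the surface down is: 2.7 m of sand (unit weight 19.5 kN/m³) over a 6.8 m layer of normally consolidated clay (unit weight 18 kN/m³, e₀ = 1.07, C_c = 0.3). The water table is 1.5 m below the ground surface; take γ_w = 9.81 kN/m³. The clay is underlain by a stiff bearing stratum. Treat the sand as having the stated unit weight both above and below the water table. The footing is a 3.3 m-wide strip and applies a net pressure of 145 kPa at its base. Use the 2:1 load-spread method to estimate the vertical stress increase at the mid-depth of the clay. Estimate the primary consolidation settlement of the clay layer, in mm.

Mid-depth of clay below the ground surface: z = 2.7 + 6.8/2 = 6.1 m.
Total vertical stress at mid-clay: σ_v = 19.5×2.7 + 18×3.4 = 113.85 kPa.
Pore pressure: u = 9.81×(6.1 − 1.5) = 45.126 kPa.
Initial effective stress: σ'_0 = σ_v − u = 113.85 − 45.126 = 68.724 kPa.
Stress increase at mid-clay by the 2:1 spreading method:
Δσ = qB/(B+z) = 145×3.3/(3.3+6.1) = 50.904 kPa
Final effective stress: σ'_f = σ'_0 + Δσ = 68.724 + 50.904 = 119.63 kPa.
Normally consolidated clay, so the full stress increment lies on the virgin compression line:
S_c = C_c·H/(1+e₀)·log₁₀(σ'_f/σ'_0) = 0.3×6.8/(1+1.07)×log₁₀(119.63/68.724)
    = 0.98551 × 0.24073 = 0.2372 m

S_c ≈ 237 mm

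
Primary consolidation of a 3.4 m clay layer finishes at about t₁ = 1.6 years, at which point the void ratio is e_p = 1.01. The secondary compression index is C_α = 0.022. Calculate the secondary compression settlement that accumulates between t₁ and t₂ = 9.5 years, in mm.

Secondary compression: S_s = C_α·H/(1+e_p)·log₁₀(t₂/t₁)
S_s = 0.022×3.4/(1+1.01)×log₁₀(9.5/1.6)
    = 0.03721 × 0.7736 = 0.02879 m

S_s ≈ 28.8 mm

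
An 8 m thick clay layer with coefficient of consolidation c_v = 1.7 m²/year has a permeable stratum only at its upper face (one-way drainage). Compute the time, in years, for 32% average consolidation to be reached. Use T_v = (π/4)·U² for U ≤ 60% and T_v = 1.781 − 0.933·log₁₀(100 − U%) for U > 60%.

t ≈ 3.03 years

Drainage path length: H_d = H = 8 m (single drainage).
U ≤ 60%: T_v = (π/4)·U² = (π/4)×0.32² = 0.080425.
t = T_v·H_d²/c_v = 0.080425×8²/1.7 = 3.028 years.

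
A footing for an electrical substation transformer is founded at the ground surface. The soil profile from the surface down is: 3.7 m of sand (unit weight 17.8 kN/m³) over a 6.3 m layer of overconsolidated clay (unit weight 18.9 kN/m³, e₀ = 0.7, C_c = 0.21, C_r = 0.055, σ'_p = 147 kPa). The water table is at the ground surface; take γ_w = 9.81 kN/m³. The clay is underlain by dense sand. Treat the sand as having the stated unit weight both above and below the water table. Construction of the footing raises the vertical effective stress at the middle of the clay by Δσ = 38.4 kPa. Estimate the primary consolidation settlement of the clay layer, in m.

Mid-depth of clay below the ground surface: z = 3.7 + 6.3/2 = 6.85 m.
Total vertical stress at mid-clay: σ_v = 17.8×3.7 + 18.9×3.15 = 125.39 kPa.
Pore pressure: u = 9.81×(6.85 − 0) = 67.198 kPa.
Initial effective stress: σ'_0 = σ_v − u = 125.39 − 67.198 = 58.192 kPa.
Final effective stress: σ'_f = 58.192 + 38.4 = 96.592 kPa.
σ'_f = 96.592 ≤ σ'_p = 147 kPa, so the clay remains overconsolidated and only the recompression index applies:
S_c = C_r·H/(1+e₀)·log₁₀(σ'_f/σ'_0) = 0.055×6.3/1.7×log₁₀(96.592/58.192)
    = 0.20382 × 0.22008 = 0.04486 m

S_c ≈ 0.0449 m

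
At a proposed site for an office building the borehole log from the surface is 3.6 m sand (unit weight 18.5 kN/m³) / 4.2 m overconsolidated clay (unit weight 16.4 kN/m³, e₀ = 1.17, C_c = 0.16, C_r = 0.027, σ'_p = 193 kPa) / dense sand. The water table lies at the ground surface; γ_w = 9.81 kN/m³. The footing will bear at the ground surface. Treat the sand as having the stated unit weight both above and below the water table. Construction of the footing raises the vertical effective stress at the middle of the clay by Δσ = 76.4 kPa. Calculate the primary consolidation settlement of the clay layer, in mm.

Mid-depth of clay below the ground surface: z = 3.6 + 4.2/2 = 5.7 m.
Total vertical stress at mid-clay: σ_v = 18.5×3.6 + 16.4×2.1 = 101.04 kPa.
Pore pressure: u = 9.81×(5.7 − 0) = 55.917 kPa.
Initial effective stress: σ'_0 = σ_v − u = 101.04 − 55.917 = 45.123 kPa.
Final effective stress: σ'_f = 45.123 + 76.4 = 121.52 kPa.
σ'_f = 121.52 ≤ σ'_p = 193 kPa, so the clay remains overconsolidated and only the recompression index applies:
S_c = C_r·H/(1+e₀)·log₁₀(σ'_f/σ'_0) = 0.027×4.2/2.17×log₁₀(121.52/45.123)
    = 0.052258 × 0.43025 = 0.02248 m

S_c ≈ 22.5 mm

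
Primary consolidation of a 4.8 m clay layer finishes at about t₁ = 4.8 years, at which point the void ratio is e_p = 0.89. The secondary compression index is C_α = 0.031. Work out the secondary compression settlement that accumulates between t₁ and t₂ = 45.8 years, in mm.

S_s ≈ 77.1 mm

Secondary compression: S_s = C_α·H/(1+e_p)·log₁₀(t₂/t₁)
S_s = 0.031×4.8/(1+0.89)×log₁₀(45.8/4.8)
    = 0.07873 × 0.9796 = 0.07713 m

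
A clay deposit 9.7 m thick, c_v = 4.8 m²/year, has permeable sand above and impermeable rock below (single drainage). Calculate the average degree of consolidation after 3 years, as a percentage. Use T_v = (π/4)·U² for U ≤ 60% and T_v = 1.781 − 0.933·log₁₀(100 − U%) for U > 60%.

Drainage path length: H_d = H = 9.7 m (single drainage).
T_v = c_v·t/H_d² = 4.8×3/9.7² = 0.15304.
T_v = 0.15304 corresponds to the U ≤ 60% branch:
U = √(4T_v/π) = 0.4414

U ≈ 44.1 %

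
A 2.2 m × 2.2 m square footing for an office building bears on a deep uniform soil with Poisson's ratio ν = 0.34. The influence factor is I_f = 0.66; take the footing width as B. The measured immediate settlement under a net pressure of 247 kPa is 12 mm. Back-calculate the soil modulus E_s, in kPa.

E_s ≈ 26400 kPa

S_e = q·B·(1−ν²)/E_s · I_f  ⇒  E_s = q·B·(1−ν²)·I_f / S_e.
E_s = 247 × 2.2 × 0.8844 × 0.66 / 0.012 = 26430 kPa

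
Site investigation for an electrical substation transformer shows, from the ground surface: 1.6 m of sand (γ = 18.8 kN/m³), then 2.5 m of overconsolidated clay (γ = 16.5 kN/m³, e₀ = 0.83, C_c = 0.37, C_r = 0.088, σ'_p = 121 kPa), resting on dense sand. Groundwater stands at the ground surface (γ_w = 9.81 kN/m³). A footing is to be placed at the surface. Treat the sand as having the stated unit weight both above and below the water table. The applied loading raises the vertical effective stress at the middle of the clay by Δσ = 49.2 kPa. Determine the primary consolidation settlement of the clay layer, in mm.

Mid-depth of clay below the ground surface: z = 1.6 + 2.5/2 = 2.85 m.
Total vertical stress at mid-clay: σ_v = 18.8×1.6 + 16.5×1.25 = 50.705 kPa.
Pore pressure: u = 9.81×(2.85 − 0) = 27.959 kPa.
Initial effective stress: σ'_0 = σ_v − u = 50.705 − 27.959 = 22.746 kPa.
Final effective stress: σ'_f = 22.746 + 49.2 = 71.946 kPa.
σ'_f = 71.946 ≤ σ'_p = 121 kPa, so the clay remains overconsolidated and only the recompression index applies:
S_c = C_r·H/(1+e₀)·log₁₀(σ'_f/σ'_0) = 0.088×2.5/1.83×log₁₀(71.946/22.746)
    = 0.12022 × 0.5001 = 0.06012 m

S_c ≈ 60.1 mm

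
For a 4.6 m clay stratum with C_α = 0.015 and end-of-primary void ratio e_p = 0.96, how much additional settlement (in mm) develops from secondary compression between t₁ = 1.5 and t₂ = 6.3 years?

Secondary compression: S_s = C_α·H/(1+e_p)·log₁₀(t₂/t₁)
S_s = 0.015×4.6/(1+0.96)×log₁₀(6.3/1.5)
    = 0.0352 × 0.6232 = 0.02194 m

S_s ≈ 21.9 mm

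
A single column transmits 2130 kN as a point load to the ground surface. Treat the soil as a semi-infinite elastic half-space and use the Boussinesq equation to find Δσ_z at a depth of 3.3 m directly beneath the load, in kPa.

Δσ_z ≈ 93.4 kPa

Boussinesq vertical stress below a point load on an elastic half-space:
Δσ_z = 3P/(2πz²) · [1 + (r/z)²]^(−5/2)
r/z = 0/3.3 = 0; [1+(r/z)²]^(−5/2) = 1.
Δσ_z = 3×2130/(2π×3.3²) × 1 = 93.388 × 1 = 93.39 kPa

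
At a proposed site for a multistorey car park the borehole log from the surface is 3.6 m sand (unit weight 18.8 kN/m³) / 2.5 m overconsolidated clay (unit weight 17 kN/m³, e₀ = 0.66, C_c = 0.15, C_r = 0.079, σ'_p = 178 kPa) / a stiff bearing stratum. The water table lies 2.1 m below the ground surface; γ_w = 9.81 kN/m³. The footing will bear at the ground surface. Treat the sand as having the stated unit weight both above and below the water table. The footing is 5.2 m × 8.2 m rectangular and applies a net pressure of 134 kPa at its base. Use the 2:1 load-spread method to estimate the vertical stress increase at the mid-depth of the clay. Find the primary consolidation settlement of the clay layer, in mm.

S_c ≈ 27.5 mm

Mid-depth of clay below the ground surface: z = 3.6 + 2.5/2 = 4.85 m.
Total vertical stress at mid-clay: σ_v = 18.8×3.6 + 17×1.25 = 88.93 kPa.
Pore pressure: u = 9.81×(4.85 − 2.1) = 26.978 kPa.
Initial effective stress: σ'_0 = σ_v − u = 88.93 − 26.978 = 61.952 kPa.
Stress increase at mid-clay by the 2:1 spreading method:
Δσ = qBL/((B+z)(L+z)) = 134×5.2×8.2/((5.2+4.85)(8.2+4.85)) = 43.566 kPa
Final effective stress: σ'_f = 61.952 + 43.566 = 105.52 kPa.
σ'_f = 105.52 ≤ σ'_p = 178 kPa, so the clay remains overconsolidated and only the recompression index applies:
S_c = C_r·H/(1+e₀)·log₁₀(σ'_f/σ'_0) = 0.079×2.5/1.66×log₁₀(105.52/61.952)
    = 0.11897 × 0.23128 = 0.02752 m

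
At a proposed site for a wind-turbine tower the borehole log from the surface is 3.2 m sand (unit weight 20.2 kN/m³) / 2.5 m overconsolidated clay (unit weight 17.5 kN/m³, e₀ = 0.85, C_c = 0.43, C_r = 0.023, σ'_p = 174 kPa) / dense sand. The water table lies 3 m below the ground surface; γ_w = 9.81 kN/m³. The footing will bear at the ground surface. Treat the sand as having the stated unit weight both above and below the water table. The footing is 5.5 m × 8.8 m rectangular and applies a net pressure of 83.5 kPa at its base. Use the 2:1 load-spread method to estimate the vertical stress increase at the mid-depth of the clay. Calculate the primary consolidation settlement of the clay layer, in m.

Mid-depth of clay below the ground surface: z = 3.2 + 2.5/2 = 4.45 m.
Total vertical stress at mid-clay: σ_v = 20.2×3.2 + 17.5×1.25 = 86.515 kPa.
Pore pressure: u = 9.81×(4.45 − 3) = 14.225 kPa.
Initial effective stress: σ'_0 = σ_v − u = 86.515 − 14.225 = 72.29 kPa.
Stress increase at mid-clay by the 2:1 spreading method:
Δσ = qBL/((B+z)(L+z)) = 83.5×5.5×8.8/((5.5+4.45)(8.8+4.45)) = 30.654 kPa
Final effective stress: σ'_f = 72.29 + 30.654 = 102.94 kPa.
σ'_f = 102.94 ≤ σ'_p = 174 kPa, so the clay remains overconsolidated and only the recompression index applies:
S_c = C_r·H/(1+e₀)·log₁₀(σ'_f/σ'_0) = 0.023×2.5/1.85×log₁₀(102.94/72.29)
    = 0.031082 × 0.15351 = 0.004771 m

S_c ≈ 0.00477 m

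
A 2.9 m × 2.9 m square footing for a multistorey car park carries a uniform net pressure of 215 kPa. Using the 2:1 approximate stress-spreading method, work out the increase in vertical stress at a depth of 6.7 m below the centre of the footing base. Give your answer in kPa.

Δσ_z ≈ 19.6 kPa

By the 2:1 method the load spreads at 1 horizontal : 2 vertical, so at depth z the loaded area has grown by z in each plan dimension:
Δσ = qBL/((B+z)(L+z)) = 215×2.9×2.9/((2.9+6.7)(2.9+6.7)) = 19.62 kPa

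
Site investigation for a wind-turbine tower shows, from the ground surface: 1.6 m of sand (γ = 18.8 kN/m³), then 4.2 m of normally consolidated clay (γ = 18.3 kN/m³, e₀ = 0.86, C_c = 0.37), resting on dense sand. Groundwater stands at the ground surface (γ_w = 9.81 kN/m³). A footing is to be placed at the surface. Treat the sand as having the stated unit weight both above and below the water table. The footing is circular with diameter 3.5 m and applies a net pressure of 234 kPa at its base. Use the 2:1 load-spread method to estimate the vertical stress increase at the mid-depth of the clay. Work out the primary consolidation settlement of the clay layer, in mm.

S_c ≈ 363 mm

Mid-depth of clay below the ground surface: z = 1.6 + 4.2/2 = 3.7 m.
Total vertical stress at mid-clay: σ_v = 18.8×1.6 + 18.3×2.1 = 68.51 kPa.
Pore pressure: u = 9.81×(3.7 − 0) = 36.297 kPa.
Initial effective stress: σ'_0 = σ_v − u = 68.51 − 36.297 = 32.213 kPa.
Stress increase at mid-clay by the 2:1 spreading method:
Δσ ≈ qD²/(D+z)² = 234×3.5²/(3.5+3.7)² = 55.295 kPa
Final effective stress: σ'_f = σ'_0 + Δσ = 32.213 + 55.295 = 87.508 kPa.
Normally consolidated clay, so the full stress increment lies on the virgin compression line:
S_c = C_c·H/(1+e₀)·log₁₀(σ'_f/σ'_0) = 0.37×4.2/(1+0.86)×log₁₀(87.508/32.213)
    = 0.83548 × 0.43402 = 0.3626 m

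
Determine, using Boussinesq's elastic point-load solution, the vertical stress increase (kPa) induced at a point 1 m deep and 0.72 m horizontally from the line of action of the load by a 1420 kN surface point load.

Δσ_z ≈ 239 kPa

Boussinesq vertical stress below a point load on an elastic half-space:
Δσ_z = 3P/(2πz²) · [1 + (r/z)²]^(−5/2)
r/z = 0.72/1 = 0.72; [1+(r/z)²]^(−5/2) = 0.35199.
Δσ_z = 3×1420/(2π×1²) × 0.35199 = 678 × 0.35199 = 238.6 kPa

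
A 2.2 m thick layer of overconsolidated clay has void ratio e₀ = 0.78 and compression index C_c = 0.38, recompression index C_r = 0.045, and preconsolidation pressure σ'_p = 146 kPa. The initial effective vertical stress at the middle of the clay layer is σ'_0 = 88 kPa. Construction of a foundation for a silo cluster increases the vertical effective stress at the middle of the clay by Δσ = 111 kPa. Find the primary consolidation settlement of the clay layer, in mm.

S_c ≈ 75.4 mm

Final effective stress: σ'_f = 88 + 111 = 199 kPa.
σ'_f = 199 > σ'_p = 146 kPa, so the stress path crosses the preconsolidation pressure — recompression up to σ'_p, then virgin compression beyond:
S_c = H/(1+e₀)·[C_r·log₁₀(σ'_p/σ'_0) + C_c·log₁₀(σ'_f/σ'_p)]
    = 2.2/1.78 × [0.045×log₁₀(146/88) + 0.38×log₁₀(199/146)]
    = 1.236 × [0.0098942 + 0.05111] = 0.0754 m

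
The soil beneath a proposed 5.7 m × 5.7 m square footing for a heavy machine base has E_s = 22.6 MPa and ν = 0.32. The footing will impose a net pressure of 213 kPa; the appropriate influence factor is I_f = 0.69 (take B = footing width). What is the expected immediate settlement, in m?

Immediate (elastic) settlement: S_e = q·B·(1−ν²)/E_s · I_f.
E_s = 22.6 MPa = 22600 kPa.
S_e = 213 × 5.7 × (1 − 0.32²) / 22600 × 0.69
    = 213 × 5.7 × 0.8976 / 22600 × 0.69
    = 0.03327 m

S_e ≈ 0.0333 m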